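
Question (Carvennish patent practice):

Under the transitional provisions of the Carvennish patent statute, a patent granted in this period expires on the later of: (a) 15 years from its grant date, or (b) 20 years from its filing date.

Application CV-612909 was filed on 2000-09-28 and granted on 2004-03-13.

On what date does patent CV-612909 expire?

(a) grant + 15 years → 13 March 2019.
(b) filing + 20 years → 28 September 2020.
Later of the two: 28 September 2020.

September 28, 2020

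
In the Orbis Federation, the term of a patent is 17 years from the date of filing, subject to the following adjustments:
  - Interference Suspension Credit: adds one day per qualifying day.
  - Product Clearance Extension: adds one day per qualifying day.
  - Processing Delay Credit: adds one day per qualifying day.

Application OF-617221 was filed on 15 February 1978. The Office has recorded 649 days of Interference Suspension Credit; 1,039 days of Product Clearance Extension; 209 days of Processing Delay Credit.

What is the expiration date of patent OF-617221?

April 26, 2000

Base term: filing date + 17 years → 15 February 1995.
Interference Suspension Credit: +649 days → 25 November 1996.
Product Clearance Extension: +1039 days → 30 September 1999.
Processing Delay Credit: +209 days → 26 April 2000.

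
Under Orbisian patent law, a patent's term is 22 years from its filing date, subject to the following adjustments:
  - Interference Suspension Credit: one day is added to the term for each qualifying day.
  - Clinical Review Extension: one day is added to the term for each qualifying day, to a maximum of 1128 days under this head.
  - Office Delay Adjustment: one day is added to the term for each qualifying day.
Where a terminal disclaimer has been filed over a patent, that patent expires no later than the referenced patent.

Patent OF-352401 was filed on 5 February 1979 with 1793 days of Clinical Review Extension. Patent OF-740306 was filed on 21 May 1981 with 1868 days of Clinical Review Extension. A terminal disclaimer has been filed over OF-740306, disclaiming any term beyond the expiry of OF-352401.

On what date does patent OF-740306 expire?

March 9, 2004

Natural term of OF-740306:
  Base: filing + 22 years → 21 May 2003.
  Clinical Review Extension: 1868 days claimed exceeds the 1128-day cap, so +1128 days → 22 June 2006.
Expiry of referenced patent OF-352401:
  Base: filing + 22 years → 5 February 2001.
  Clinical Review Extension: 1793 days claimed exceeds the 1128-day cap, so +1128 days → 9 March 2004.
Terminal disclaimer: OF-740306 expires on the earlier of 22 June 2006 and 9 March 2004.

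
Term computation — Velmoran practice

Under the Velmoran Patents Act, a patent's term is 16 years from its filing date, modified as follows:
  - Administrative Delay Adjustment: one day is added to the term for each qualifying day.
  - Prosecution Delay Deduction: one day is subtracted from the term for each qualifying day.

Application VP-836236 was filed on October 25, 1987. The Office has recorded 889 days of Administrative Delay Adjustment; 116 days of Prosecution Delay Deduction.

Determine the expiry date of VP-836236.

December 6, 2005

Base term: filing date + 16 years → 25 October 2003.
Administrative Delay Adjustment: +889 days → 1 April 2006.
Prosecution Delay Deduction: −116 days → 6 December 2005.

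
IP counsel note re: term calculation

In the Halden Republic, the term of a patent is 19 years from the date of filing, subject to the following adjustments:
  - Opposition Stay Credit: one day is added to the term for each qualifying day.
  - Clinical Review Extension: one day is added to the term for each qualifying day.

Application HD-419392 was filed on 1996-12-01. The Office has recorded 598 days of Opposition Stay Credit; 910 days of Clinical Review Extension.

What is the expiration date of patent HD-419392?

2020-01-17

Base term: filing date + 19 years → 1 December 2015.
Opposition Stay Credit: +598 days → 21 July 2017.
Clinical Review Extension: +910 days → 17 January 2020.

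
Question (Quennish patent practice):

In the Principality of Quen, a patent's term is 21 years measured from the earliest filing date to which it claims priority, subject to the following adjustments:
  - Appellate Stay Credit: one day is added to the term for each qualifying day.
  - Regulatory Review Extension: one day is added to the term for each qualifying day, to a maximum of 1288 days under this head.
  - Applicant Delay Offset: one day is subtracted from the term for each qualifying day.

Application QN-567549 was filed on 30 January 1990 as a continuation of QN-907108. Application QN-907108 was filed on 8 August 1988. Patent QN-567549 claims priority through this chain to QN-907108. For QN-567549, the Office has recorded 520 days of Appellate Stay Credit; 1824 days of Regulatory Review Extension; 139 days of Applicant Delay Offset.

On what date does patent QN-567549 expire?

March 4, 2014

Earliest priority filing: 8 August 1988.
Base term: 8 August 1988 + 21 years → 8 August 2009.
Appellate Stay Credit: +520 days → 10 January 2011.
Regulatory Review Extension: 1824 days claimed exceeds the 1288-day cap, so +1288 days → 21 July 2014.
Applicant Delay Offset: −139 days → 4 March 2014.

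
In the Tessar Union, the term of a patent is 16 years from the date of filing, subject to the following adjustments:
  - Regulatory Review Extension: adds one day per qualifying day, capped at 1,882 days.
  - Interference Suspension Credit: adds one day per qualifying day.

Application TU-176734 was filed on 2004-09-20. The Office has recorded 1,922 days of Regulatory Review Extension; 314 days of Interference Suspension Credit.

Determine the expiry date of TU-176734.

September 25, 2026

Base term: filing date + 16 years → 20 September 2020.
Regulatory Review Extension: 1922 days claimed exceeds the 1882-day cap, so +1882 days → 15 November 2025.
Interference Suspension Credit: +314 days → 25 September 2026.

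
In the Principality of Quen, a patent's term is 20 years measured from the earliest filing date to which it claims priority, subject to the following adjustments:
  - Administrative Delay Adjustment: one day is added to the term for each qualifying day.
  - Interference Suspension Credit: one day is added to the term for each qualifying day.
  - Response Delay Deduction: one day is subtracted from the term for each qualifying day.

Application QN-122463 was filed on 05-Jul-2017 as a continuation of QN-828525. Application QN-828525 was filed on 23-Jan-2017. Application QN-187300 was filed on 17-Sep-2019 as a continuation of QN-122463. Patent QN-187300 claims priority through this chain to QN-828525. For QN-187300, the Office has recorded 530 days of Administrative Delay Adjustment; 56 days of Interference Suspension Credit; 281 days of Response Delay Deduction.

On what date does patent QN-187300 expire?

November 24, 2037

Earliest priority filing: 23 January 2017.
Base term: 23 January 2017 + 20 years → 23 January 2037.
Administrative Delay Adjustment: +530 days → 7 July 2038.
Interference Suspension Credit: +56 days → 1 September 2038.
Response Delay Deduction: −281 days → 24 November 2037.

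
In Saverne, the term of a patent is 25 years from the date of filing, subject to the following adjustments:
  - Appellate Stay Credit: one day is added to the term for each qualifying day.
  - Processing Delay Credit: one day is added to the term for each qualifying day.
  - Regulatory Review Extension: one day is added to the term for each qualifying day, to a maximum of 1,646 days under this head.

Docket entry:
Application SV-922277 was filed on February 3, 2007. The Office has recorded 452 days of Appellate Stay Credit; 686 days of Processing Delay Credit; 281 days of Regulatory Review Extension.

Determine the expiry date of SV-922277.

2035-12-23

Base term: filing date + 25 years → 3 February 2032.
Appellate Stay Credit: +452 days → 30 April 2033.
Processing Delay Credit: +686 days → 17 March 2035.
Regulatory Review Extension: 281 days (within the 1646-day cap) → +281 days → 23 December 2035.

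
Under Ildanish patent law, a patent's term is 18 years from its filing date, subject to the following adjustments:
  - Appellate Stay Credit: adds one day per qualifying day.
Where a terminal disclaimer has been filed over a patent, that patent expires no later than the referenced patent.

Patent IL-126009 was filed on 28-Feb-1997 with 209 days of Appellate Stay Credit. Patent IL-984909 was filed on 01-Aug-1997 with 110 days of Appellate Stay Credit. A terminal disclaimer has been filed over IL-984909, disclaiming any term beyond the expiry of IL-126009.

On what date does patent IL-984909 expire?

Natural term of IL-984909:
  Base: filing + 18 years → 1 August 2015.
  Appellate Stay Credit: +110 days → 19 November 2015.
Expiry of referenced patent IL-126009:
  Base: filing + 18 years → 28 February 2015.
  Appellate Stay Credit: +209 days → 25 September 2015.
Terminal disclaimer: IL-984909 expires on the earlier of 19 November 2015 and 25 September 2015.

2015-09-25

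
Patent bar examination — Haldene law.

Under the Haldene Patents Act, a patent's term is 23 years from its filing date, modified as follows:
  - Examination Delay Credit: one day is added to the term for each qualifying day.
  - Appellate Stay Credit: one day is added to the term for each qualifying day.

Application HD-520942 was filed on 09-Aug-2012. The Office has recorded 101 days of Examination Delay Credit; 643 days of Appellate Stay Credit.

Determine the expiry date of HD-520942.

Base term: filing date + 23 years → 9 August 2035.
Examination Delay Credit: +101 days → 18 November 2035.
Appellate Stay Credit: +643 days → 22 August 2037.

August 22, 2037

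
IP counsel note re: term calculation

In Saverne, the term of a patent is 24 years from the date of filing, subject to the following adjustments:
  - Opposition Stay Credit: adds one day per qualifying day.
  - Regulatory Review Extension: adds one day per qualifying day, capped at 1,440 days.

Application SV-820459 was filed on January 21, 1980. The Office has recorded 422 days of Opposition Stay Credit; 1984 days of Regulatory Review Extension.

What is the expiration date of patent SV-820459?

Base term: filing date + 24 years → 21 January 2004.
Opposition Stay Credit: +422 days → 18 March 2005.
Regulatory Review Extension: 1984 days claimed exceeds the 1440-day cap, so +1440 days → 25 February 2009.

February 25, 2009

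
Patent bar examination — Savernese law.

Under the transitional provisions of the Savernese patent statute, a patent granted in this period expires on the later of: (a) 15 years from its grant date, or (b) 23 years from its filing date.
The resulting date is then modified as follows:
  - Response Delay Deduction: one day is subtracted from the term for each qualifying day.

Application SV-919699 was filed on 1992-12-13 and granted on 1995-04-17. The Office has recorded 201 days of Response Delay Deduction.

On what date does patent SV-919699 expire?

May 26, 2015

(a) grant + 15 years → 17 April 2010.
(b) filing + 23 years → 13 December 2015.
Later of the two: 13 December 2015.
Response Delay Deduction: −201 days → 26 May 2015.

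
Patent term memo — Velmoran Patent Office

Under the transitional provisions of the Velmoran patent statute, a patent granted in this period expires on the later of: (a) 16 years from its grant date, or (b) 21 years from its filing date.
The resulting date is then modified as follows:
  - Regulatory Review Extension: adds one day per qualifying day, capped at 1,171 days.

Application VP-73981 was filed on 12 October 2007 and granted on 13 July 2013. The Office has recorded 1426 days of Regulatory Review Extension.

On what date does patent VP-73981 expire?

(a) grant + 16 years → 13 July 2029.
(b) filing + 21 years → 12 October 2028.
Later of the two: 13 July 2029.
Regulatory Review Extension: 1426 days claimed exceeds the 1171-day cap, so +1171 days → 26 September 2032.

September 26, 2032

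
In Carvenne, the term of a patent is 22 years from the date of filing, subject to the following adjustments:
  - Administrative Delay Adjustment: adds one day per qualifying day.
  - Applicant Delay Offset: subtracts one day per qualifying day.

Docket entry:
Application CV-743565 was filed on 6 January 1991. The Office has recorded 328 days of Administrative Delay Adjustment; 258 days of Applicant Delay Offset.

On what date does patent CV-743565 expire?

Base term: filing date + 22 years → 6 January 2013.
Administrative Delay Adjustment: +328 days → 30 November 2013.
Applicant Delay Offset: −258 days → 17 March 2013.

March 17, 2013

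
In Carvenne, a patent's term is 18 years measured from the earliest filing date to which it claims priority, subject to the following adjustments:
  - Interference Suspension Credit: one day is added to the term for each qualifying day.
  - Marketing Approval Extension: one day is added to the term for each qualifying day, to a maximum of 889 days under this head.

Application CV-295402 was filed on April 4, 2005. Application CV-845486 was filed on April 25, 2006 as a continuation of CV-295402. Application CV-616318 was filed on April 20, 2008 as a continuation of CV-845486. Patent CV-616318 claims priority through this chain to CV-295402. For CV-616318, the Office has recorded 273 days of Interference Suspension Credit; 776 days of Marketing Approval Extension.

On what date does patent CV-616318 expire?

2026-02-16

Earliest priority filing: 4 April 2005.
Base term: 4 April 2005 + 18 years → 4 April 2023.
Interference Suspension Credit: +273 days → 2 January 2024.
Marketing Approval Extension: 776 days (within the 889-day cap) → +776 days → 16 February 2026.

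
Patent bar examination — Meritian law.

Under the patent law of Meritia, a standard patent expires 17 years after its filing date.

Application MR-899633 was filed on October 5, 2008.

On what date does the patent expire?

Filing date + 17 years → 5 October 2025.

2025-10-05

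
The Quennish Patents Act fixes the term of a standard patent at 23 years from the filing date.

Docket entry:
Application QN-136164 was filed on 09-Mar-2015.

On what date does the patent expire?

March 9, 2038

Filing date + 23 years → 9 March 2038.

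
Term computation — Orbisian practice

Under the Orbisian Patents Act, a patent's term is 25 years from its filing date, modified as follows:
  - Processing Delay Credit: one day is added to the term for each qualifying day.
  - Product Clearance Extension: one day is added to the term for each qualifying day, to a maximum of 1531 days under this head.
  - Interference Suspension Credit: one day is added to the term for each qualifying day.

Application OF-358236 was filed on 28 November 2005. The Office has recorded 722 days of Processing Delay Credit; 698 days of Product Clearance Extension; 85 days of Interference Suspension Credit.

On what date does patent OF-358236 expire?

January 11, 2035

Base term: filing date + 25 years → 28 November 2030.
Processing Delay Credit: +722 days → 19 November 2032.
Product Clearance Extension: 698 days (within the 1531-day cap) → +698 days → 18 October 2034.
Interference Suspension Credit: +85 days → 11 January 2035.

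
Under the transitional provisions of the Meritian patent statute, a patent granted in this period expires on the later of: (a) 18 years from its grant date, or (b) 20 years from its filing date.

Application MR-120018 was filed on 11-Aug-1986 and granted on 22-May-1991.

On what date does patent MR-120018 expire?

(a) grant + 18 years → 22 May 2009.
(b) filing + 20 years → 11 August 2006.
Later of the two: 22 May 2009.

2009-05-22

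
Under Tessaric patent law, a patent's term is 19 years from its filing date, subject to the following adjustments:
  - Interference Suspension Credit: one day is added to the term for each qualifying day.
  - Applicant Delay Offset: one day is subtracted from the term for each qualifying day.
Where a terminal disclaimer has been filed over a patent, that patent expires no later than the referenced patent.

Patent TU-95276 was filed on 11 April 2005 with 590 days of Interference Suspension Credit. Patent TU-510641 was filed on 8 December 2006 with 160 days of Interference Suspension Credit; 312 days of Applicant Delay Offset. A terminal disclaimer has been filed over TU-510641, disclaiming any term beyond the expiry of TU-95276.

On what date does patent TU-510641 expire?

Natural term of TU-510641:
  Base: filing + 19 years → 8 December 2025.
  Interference Suspension Credit: +160 days → 17 May 2026.
  Applicant Delay Offset: −312 days → 9 July 2025.
Expiry of referenced patent TU-95276:
  Base: filing + 19 years → 11 April 2024.
  Interference Suspension Credit: +590 days → 22 November 2025.
Terminal disclaimer: TU-510641 expires on the earlier of 9 July 2025 and 22 November 2025.

2025-07-09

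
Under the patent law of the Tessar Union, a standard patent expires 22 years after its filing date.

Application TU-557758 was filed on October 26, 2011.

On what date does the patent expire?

October 26, 2033

Filing date + 22 years → 26 October 2033.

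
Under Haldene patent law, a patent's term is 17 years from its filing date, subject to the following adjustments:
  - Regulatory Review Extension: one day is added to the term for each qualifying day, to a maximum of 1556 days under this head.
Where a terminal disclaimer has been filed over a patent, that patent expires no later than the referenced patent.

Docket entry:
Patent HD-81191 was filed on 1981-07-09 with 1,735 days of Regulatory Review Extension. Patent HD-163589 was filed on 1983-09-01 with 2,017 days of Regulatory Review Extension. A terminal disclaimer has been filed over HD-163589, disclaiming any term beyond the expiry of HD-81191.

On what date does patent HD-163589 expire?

2002-10-12

Natural term of HD-163589:
  Base: filing + 17 years → 1 September 2000.
  Regulatory Review Extension: 2017 days claimed exceeds the 1556-day cap, so +1556 days → 5 December 2004.
Expiry of referenced patent HD-81191:
  Base: filing + 17 years → 9 July 1998.
  Regulatory Review Extension: 1735 days claimed exceeds the 1556-day cap, so +1556 days → 12 October 2002.
Terminal disclaimer: HD-163589 expires on the earlier of 5 December 2004 and 12 October 2002.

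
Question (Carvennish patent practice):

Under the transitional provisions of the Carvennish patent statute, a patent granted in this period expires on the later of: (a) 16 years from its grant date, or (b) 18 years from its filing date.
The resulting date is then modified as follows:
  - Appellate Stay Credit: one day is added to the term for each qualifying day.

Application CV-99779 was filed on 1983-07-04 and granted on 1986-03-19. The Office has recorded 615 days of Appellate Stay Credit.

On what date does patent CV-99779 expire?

2003-11-24

(a) grant + 16 years → 19 March 2002.
(b) filing + 18 years → 4 July 2001.
Later of the two: 19 March 2002.
Appellate Stay Credit: +615 days → 24 November 2003.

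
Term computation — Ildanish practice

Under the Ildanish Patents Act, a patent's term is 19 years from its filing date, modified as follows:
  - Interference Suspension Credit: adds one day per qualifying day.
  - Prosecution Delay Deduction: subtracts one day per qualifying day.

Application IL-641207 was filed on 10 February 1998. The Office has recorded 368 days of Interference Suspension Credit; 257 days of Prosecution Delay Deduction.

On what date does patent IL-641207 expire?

2017-06-01

Base term: filing date + 19 years → 10 February 2017.
Interference Suspension Credit: +368 days → 13 February 2018.
Prosecution Delay Deduction: −257 days → 1 June 2017.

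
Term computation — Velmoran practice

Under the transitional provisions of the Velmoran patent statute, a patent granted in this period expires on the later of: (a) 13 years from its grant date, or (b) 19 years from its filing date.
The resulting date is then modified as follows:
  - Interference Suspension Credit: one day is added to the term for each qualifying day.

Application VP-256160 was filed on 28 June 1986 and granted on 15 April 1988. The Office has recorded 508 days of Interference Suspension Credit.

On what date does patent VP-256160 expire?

2006-11-18

(a) grant + 13 years → 15 April 2001.
(b) filing + 19 years → 28 June 2005.
Later of the two: 28 June 2005.
Interference Suspension Credit: +508 days → 18 November 2006.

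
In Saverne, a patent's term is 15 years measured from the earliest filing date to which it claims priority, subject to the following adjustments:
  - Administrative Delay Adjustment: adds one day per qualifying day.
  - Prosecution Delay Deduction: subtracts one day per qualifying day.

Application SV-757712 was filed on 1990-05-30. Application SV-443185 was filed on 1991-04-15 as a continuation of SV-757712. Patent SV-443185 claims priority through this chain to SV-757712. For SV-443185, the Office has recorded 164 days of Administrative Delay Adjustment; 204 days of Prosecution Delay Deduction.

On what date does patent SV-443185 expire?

April 20, 2005

Earliest priority filing: 30 May 1990.
Base term: 30 May 1990 + 15 years → 30 May 2005.
Administrative Delay Adjustment: +164 days → 10 November 2005.
Prosecution Delay Deduction: −204 days → 20 April 2005.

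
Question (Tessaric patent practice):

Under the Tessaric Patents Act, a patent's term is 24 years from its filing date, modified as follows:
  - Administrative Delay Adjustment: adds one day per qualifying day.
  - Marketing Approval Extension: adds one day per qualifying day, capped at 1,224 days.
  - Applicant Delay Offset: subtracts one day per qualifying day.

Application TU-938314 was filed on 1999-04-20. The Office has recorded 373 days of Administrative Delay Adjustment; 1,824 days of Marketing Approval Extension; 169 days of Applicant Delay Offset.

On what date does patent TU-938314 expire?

Base term: filing date + 24 years → 20 April 2023.
Administrative Delay Adjustment: +373 days → 27 April 2024.
Marketing Approval Extension: 1824 days claimed exceeds the 1224-day cap, so +1224 days → 3 September 2027.
Applicant Delay Offset: −169 days → 18 March 2027.

2027-03-18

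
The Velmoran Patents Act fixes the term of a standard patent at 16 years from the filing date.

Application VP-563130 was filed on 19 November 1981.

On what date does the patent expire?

Filing date + 16 years → 19 November 1997.

November 19, 1997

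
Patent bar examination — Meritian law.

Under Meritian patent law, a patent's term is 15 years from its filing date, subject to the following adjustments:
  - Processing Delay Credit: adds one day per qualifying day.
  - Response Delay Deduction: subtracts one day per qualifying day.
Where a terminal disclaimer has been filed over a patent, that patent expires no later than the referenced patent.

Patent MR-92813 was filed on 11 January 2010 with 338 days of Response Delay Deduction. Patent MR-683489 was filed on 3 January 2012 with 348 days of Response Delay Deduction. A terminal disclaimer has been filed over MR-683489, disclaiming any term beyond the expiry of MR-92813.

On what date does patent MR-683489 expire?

February 8, 2024

Natural term of MR-683489:
  Base: filing + 15 years → 3 January 2027.
  Response Delay Deduction: −348 days → 20 January 2026.
Expiry of referenced patent MR-92813:
  Base: filing + 15 years → 11 January 2025.
  Response Delay Deduction: −338 days → 8 February 2024.
Terminal disclaimer: MR-683489 expires on the earlier of 20 January 2026 and 8 February 2024.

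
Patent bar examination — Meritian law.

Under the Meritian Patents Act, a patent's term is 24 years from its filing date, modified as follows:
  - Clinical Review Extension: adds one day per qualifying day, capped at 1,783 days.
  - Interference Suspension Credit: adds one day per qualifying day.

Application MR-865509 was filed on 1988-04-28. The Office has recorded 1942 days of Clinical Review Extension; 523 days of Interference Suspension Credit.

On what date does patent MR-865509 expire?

Base term: filing date + 24 years → 28 April 2012.
Clinical Review Extension: 1942 days claimed exceeds the 1783-day cap, so +1783 days → 16 March 2017.
Interference Suspension Credit: +523 days → 21 August 2018.

August 21, 2018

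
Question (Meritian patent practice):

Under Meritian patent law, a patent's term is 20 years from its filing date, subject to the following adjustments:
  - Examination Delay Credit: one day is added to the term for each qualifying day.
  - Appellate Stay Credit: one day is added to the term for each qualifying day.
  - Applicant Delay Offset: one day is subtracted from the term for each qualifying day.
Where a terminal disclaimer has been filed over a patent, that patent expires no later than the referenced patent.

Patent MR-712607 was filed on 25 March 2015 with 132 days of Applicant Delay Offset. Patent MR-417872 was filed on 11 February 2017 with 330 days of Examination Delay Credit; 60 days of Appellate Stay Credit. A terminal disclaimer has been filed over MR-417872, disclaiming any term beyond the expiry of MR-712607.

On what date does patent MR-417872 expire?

Natural term of MR-417872:
  Base: filing + 20 years → 11 February 2037.
  Examination Delay Credit: +330 days → 7 January 2038.
  Appellate Stay Credit: +60 days → 8 March 2038.
Expiry of referenced patent MR-712607:
  Base: filing + 20 years → 25 March 2035.
  Applicant Delay Offset: −132 days → 13 November 2034.
Terminal disclaimer: MR-417872 expires on the earlier of 8 March 2038 and 13 November 2034.

2034-11-13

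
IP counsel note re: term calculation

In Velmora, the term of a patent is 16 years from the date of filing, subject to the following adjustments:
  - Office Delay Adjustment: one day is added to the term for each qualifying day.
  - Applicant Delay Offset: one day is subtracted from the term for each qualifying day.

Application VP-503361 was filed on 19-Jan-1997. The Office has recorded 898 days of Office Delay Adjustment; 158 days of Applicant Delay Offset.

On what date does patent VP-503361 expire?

2015-01-29

Base term: filing date + 16 years → 19 January 2013.
Office Delay Adjustment: +898 days → 6 July 2015.
Applicant Delay Offset: −158 days → 29 January 2015.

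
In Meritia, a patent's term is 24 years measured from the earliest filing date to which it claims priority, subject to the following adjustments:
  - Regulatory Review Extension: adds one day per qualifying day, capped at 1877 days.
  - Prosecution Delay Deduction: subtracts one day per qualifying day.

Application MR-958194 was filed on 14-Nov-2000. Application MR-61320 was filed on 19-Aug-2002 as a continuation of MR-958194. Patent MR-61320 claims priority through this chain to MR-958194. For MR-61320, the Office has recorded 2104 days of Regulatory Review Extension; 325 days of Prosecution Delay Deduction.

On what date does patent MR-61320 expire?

Earliest priority filing: 14 November 2000.
Base term: 14 November 2000 + 24 years → 14 November 2024.
Regulatory Review Extension: 2104 days claimed exceeds the 1877-day cap, so +1877 days → 4 January 2030.
Prosecution Delay Deduction: −325 days → 13 February 2029.

February 13, 2029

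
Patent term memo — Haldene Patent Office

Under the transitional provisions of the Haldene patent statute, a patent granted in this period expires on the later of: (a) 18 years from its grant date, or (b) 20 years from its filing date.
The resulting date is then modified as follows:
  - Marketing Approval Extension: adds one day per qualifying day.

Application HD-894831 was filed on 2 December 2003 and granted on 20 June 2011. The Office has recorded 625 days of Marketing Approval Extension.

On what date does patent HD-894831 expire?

(a) grant + 18 years → 20 June 2029.
(b) filing + 20 years → 2 December 2023.
Later of the two: 20 June 2029.
Marketing Approval Extension: +625 days → 7 March 2031.

2031-03-07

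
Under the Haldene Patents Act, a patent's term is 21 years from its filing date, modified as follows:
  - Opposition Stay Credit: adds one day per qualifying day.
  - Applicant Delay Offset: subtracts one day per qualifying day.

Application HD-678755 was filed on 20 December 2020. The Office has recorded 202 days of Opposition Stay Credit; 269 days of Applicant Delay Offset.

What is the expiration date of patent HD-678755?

Base term: filing date + 21 years → 20 December 2041.
Opposition Stay Credit: +202 days → 10 July 2042.
Applicant Delay Offset: −269 days → 14 October 2041.

2041-10-14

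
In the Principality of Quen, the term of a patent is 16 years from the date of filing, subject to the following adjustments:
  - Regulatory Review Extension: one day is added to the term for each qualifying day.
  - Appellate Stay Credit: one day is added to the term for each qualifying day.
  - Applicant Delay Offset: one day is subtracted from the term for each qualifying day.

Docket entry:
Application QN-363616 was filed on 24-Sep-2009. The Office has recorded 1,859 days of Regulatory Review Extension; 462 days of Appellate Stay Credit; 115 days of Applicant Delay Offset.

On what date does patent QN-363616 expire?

October 9, 2031

Base term: filing date + 16 years → 24 September 2025.
Regulatory Review Extension: +1859 days → 27 October 2030.
Appellate Stay Credit: +462 days → 1 February 2032.
Applicant Delay Offset: −115 days → 9 October 2031.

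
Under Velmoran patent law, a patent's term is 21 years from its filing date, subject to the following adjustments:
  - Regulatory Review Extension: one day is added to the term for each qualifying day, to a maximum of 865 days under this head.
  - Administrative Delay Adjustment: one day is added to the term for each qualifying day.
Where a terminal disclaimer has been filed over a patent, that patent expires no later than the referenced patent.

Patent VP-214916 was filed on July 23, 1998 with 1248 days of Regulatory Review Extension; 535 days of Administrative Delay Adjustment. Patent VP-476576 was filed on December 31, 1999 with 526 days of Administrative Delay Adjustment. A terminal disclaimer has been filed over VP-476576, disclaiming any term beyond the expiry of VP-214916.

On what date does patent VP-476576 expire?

June 10, 2022

Natural term of VP-476576:
  Base: filing + 21 years → 31 December 2020.
  Administrative Delay Adjustment: +526 days → 10 June 2022.
Expiry of referenced patent VP-214916:
  Base: filing + 21 years → 23 July 2019.
  Regulatory Review Extension: 1248 days claimed exceeds the 865-day cap, so +865 days → 4 December 2021.
  Administrative Delay Adjustment: +535 days → 23 May 2023.
Terminal disclaimer: VP-476576 expires on the earlier of 10 June 2022 and 23 May 2023.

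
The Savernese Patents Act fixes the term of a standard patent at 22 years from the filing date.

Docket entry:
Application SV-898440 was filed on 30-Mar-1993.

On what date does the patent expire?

Filing date + 22 years → 30 March 2015.

2015-03-30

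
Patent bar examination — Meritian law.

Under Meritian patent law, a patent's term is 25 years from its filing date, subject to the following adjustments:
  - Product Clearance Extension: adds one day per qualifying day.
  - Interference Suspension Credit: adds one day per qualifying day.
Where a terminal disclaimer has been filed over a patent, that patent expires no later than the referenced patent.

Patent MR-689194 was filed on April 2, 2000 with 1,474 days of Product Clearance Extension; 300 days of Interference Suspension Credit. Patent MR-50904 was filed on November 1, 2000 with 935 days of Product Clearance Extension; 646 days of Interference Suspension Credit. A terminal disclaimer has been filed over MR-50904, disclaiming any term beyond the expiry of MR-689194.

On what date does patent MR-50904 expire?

February 9, 2030

Natural term of MR-50904:
  Base: filing + 25 years → 1 November 2025.
  Product Clearance Extension: +935 days → 24 May 2028.
  Interference Suspension Credit: +646 days → 1 March 2030.
Expiry of referenced patent MR-689194:
  Base: filing + 25 years → 2 April 2025.
  Product Clearance Extension: +1474 days → 15 April 2029.
  Interference Suspension Credit: +300 days → 9 February 2030.
Terminal disclaimer: MR-50904 expires on the earlier of 1 March 2030 and 9 February 2030.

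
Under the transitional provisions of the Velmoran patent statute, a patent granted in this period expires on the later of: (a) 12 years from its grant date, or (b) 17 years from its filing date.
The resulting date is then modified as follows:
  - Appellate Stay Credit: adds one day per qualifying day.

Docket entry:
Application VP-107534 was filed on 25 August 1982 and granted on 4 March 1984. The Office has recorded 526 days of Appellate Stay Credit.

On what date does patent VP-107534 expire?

(a) grant + 12 years → 4 March 1996.
(b) filing + 17 years → 25 August 1999.
Later of the two: 25 August 1999.
Appellate Stay Credit: +526 days → 1 February 2001.

2001-02-01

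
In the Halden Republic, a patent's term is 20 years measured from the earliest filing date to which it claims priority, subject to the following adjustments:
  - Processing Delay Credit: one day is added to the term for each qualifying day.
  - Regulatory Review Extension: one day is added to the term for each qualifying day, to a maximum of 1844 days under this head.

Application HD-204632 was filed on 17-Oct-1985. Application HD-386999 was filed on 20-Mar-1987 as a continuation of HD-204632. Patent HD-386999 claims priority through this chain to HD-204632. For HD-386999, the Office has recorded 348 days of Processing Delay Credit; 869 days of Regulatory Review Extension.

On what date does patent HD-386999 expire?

Earliest priority filing: 17 October 1985.
Base term: 17 October 1985 + 20 years → 17 October 2005.
Processing Delay Credit: +348 days → 30 September 2006.
Regulatory Review Extension: 869 days (within the 1844-day cap) → +869 days → 15 February 2009.

February 15, 2009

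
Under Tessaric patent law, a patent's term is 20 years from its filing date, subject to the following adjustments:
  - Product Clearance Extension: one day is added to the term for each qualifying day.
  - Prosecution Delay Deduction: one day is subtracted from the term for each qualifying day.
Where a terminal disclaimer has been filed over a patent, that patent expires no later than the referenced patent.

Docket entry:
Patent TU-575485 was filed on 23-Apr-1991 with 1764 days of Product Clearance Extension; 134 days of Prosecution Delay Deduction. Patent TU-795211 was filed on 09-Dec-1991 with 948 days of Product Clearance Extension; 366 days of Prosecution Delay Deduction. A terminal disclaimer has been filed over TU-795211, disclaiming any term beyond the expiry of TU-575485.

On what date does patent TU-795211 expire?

Natural term of TU-795211:
  Base: filing + 20 years → 9 December 2011.
  Product Clearance Extension: +948 days → 14 July 2014.
  Prosecution Delay Deduction: −366 days → 13 July 2013.
Expiry of referenced patent TU-575485:
  Base: filing + 20 years → 23 April 2011.
  Product Clearance Extension: +1764 days → 20 February 2016.
  Prosecution Delay Deduction: −134 days → 9 October 2015.
Terminal disclaimer: TU-795211 expires on the earlier of 13 July 2013 and 9 October 2015.

2013-07-13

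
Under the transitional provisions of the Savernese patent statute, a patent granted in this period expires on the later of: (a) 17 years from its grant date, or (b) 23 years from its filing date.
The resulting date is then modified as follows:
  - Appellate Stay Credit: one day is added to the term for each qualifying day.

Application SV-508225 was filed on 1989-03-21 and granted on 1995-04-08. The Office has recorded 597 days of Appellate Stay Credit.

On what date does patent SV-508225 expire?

(a) grant + 17 years → 8 April 2012.
(b) filing + 23 years → 21 March 2012.
Later of the two: 8 April 2012.
Appellate Stay Credit: +597 days → 26 November 2013.

2013-11-26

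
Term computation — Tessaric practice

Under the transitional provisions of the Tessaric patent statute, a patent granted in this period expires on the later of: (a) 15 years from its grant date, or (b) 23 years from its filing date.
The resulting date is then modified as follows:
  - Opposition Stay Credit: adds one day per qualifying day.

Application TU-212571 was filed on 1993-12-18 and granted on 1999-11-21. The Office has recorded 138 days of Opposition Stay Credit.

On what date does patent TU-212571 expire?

(a) grant + 15 years → 21 November 2014.
(b) filing + 23 years → 18 December 2016.
Later of the two: 18 December 2016.
Opposition Stay Credit: +138 days → 5 May 2017.

May 5, 2017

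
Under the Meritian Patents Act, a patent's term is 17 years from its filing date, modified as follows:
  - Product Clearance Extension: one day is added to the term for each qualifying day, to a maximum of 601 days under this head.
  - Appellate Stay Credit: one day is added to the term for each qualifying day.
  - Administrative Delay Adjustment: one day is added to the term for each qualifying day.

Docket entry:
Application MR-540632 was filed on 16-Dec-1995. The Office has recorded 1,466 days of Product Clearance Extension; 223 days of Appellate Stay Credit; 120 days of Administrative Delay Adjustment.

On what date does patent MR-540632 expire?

Base term: filing date + 17 years → 16 December 2012.
Product Clearance Extension: 1466 days claimed exceeds the 601-day cap, so +601 days → 9 August 2014.
Appellate Stay Credit: +223 days → 20 March 2015.
Administrative Delay Adjustment: +120 days → 18 July 2015.

2015-07-18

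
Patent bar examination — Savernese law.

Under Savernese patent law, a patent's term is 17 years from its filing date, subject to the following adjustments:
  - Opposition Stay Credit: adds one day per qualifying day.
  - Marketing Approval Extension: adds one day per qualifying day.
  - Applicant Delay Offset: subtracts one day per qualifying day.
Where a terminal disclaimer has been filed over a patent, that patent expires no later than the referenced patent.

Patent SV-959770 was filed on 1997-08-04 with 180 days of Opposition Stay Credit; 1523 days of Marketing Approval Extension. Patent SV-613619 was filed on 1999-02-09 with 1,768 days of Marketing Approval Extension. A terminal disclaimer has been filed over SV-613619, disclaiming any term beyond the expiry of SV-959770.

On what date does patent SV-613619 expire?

Natural term of SV-613619:
  Base: filing + 17 years → 9 February 2016.
  Marketing Approval Extension: +1768 days → 12 December 2020.
Expiry of referenced patent SV-959770:
  Base: filing + 17 years → 4 August 2014.
  Opposition Stay Credit: +180 days → 31 January 2015.
  Marketing Approval Extension: +1523 days → 3 April 2019.
Terminal disclaimer: SV-613619 expires on the earlier of 12 December 2020 and 3 April 2019.

2019-04-03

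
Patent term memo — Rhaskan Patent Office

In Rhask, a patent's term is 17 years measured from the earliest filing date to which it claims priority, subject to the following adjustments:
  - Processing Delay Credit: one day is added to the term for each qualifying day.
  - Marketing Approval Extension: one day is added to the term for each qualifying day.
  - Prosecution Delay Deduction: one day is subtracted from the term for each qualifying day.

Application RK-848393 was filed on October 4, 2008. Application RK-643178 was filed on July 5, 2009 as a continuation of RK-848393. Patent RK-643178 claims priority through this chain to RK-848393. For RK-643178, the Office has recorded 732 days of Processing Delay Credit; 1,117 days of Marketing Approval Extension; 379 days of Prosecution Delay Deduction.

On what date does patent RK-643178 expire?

2029-10-13

Earliest priority filing: 4 October 2008.
Base term: 4 October 2008 + 17 years → 4 October 2025.
Processing Delay Credit: +732 days → 6 October 2027.
Marketing Approval Extension: +1117 days → 27 October 2030.
Prosecution Delay Deduction: −379 days → 13 October 2029.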